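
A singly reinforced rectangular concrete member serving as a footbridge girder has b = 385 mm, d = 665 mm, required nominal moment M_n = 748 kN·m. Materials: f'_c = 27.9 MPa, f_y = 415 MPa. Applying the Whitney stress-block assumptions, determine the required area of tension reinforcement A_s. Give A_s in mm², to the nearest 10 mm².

A_s ≈ 3020 mm²

With M_n = 0.85 f'_c a b (d − a/2), solve the quadratic for a:
a = d − √(d² − 2M_n/(0.85 f'_c b)) = 665 − √(665² − 2 × 748×10⁶/(0.85 × 27.9 × 385)) = 137.39 mm.
A_s = 0.85 f'_c a b / f_y = 0.85 × 27.9 × 137.39 × 385 / 415 = 3022.7 mm².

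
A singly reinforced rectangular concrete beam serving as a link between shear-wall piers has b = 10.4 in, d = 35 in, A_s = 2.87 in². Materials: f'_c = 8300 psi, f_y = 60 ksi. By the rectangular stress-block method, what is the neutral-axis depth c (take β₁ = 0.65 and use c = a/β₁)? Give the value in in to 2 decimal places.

T = A_s f_y = 2.87 × 60 = 172.2 kips.
a = T/(0.85 f'_c b) = 172.2/(0.85 × 8.3 × 10.4) = 2.3469 in.
With β₁ = 0.65, c = a/β₁ = 2.3469/0.65 = 3.61 in.

c ≈ 3.61 in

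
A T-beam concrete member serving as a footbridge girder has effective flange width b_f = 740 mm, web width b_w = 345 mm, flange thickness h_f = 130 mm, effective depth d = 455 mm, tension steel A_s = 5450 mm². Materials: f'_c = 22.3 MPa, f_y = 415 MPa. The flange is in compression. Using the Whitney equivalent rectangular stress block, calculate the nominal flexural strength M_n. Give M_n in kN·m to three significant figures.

Tension: T = A_s f_y = 5450 × 415 = 2261750 N.
Try a within the flange: a = T/(0.85 f'_c b_f) = 2261750/(0.85 × 22.3 × 740) = 161.25 mm.
a = 161.25 > h_f = 130 mm: the block extends into the web. Split into flange-overhang and web parts.
C_f = 0.85 f'_c (b_f − b_w) h_f = 0.85 × 22.3 × (740 − 345) × 130 = 973339 N.
Remaining web compression depth: a_w = (T − C_f)/(0.85 f'_c b_w) = (2261750 − 973339)/(0.85 × 22.3 × 345) = 197.02 mm.
M_n = C_f(d − h_f/2) + (T − C_f)(d − a_w/2) = 973339 × (455 − 65) + 1288411 × (455 − 98.51) = 379.60 + 459.31 = 838.91 × 10⁶ N·mm.
M_n = 838.91 kN·m.

M_n ≈ 839 kN·m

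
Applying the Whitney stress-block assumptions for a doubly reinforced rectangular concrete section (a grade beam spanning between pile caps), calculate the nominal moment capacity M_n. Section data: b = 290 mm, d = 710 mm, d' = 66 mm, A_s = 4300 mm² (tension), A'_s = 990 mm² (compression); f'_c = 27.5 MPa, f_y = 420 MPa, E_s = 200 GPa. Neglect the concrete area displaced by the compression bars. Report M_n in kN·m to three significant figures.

Assume both tension and compression steel yield.
Net tension couple steel: A_s − A'_s = 3310 mm².
a = (A_s − A'_s) f_y / (0.85 f'_c b) = 1390200/(0.85 × 27.5 × 290) = 205.08 mm.
c = a/β₁ = 205.08/0.85 = 241.27 mm; ε'_s = 0.003(c − d')/c = 0.0022 ≥ f_y/E_s = 0.0021, so compression steel does yield.
M_n = (A_s − A'_s) f_y (d − a/2) + A'_s f_y (d − d') = [1390200 × (710 − 102.54) + 415800 × (710 − 66)] × 10⁻⁶ = 844.49 + 267.78 = 1112.27 kN·m.

M_n ≈ 1110 kN·m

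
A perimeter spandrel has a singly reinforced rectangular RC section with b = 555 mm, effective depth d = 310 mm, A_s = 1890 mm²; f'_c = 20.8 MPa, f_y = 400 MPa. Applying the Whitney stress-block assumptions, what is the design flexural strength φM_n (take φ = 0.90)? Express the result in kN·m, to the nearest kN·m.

φM_n ≈ 185 kN·m

T = A_s f_y = 1890 × 400 = 756000 N = 756 kN.
From C = T: a = T/(0.85 f'_c b) = 756000/(0.85 × 20.8 × 555) = 77.05 mm.
M_n = T(d − a/2) = 756 kN × (310 − 38.525) mm = 205.24 kN·m.
φM_n = 0.90 × 205.24 = 184.72 kN·m.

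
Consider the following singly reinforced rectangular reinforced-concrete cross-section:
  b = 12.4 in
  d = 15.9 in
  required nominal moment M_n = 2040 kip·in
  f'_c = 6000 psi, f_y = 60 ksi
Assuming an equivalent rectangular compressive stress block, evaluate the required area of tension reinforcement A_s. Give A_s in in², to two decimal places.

From M_n = 0.85 f'_c a b (d − a/2):
a = d − √(d² − 2M_n/(0.85 f'_c b)) = 15.9 − √(15.9² − 2 × 2040/(0.85 × 6 × 12.4)) = 2.178 in.
A_s = 0.85 f'_c a b / f_y = 0.85 × 6 × 2.178 × 12.4 / 60 = 2.296 in².

A_s ≈ 2.30 in²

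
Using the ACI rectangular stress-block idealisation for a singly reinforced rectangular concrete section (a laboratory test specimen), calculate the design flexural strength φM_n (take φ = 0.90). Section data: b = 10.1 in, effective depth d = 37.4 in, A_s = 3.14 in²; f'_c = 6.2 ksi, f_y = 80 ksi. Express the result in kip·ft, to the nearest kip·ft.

φM_n ≈ 660 kip·ft

T = A_s f_y = 3.14 × 80 = 251.2 kips.
a = T/(0.85 f'_c b) = 251.2/(0.85 × 6.2 × 10.1) = 4.719 in.
M_n = T(d − a/2) = 251.2 × (37.4 − 2.3595) = 8802.2 kip·in = 8802.2/12 = 733.52 kip·ft.
φM_n = 0.90 × 733.52 = 660.17 kip·ft.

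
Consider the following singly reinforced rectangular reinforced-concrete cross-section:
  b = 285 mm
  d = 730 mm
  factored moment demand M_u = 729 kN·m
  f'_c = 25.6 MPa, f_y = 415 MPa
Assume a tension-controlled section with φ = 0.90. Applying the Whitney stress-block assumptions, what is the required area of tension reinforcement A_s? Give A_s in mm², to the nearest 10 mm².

A_s ≈ 3120 mm²

M_n = M_u/φ = 729/0.90 = 810 kN·m.
With M_n = 0.85 f'_c a b (d − a/2), solve the quadratic for a:
a = d − √(d² − 2M_n/(0.85 f'_c b)) = 730 − √(730² − 2 × 810×10⁶/(0.85 × 25.6 × 285)) = 208.77 mm.
A_s = 0.85 f'_c a b / f_y = 0.85 × 25.6 × 208.77 × 285 / 415 = 3119.8 mm².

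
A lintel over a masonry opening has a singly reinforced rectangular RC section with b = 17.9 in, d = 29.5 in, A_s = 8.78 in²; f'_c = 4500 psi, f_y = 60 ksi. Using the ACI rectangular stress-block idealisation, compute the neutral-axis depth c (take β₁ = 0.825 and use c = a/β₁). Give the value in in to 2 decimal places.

T = A_s f_y = 8.78 × 60 = 526.8 kips.
a = T/(0.85 f'_c b) = 526.8/(0.85 × 4.5 × 17.9) = 7.6942 in.
With β₁ = 0.825, c = a/β₁ = 7.6942/0.825 = 9.33 in.

c ≈ 9.33 in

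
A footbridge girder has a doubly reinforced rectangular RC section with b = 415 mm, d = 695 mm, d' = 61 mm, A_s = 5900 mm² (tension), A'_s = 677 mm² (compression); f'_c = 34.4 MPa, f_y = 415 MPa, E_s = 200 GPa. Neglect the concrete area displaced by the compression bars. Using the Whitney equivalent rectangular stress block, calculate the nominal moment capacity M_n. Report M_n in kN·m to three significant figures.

M_n ≈ 1490 kN·m

Assume both tension and compression steel yield.
Net tension couple steel: A_s − A'_s = 5223 mm².
a = (A_s − A'_s) f_y / (0.85 f'_c b) = 2167545/(0.85 × 34.4 × 415) = 178.63 mm.
c = a/β₁ = 178.63/0.804 = 222.18 mm; ε'_s = 0.003(c − d')/c = 0.0022 ≥ f_y/E_s = 0.0021, so compression steel does yield.
M_n = (A_s − A'_s) f_y (d − a/2) + A'_s f_y (d − d') = [2167545 × (695 − 89.315) + 280955 × (695 − 61)] × 10⁻⁶ = 1312.85 + 178.13 = 1490.98 kN·m.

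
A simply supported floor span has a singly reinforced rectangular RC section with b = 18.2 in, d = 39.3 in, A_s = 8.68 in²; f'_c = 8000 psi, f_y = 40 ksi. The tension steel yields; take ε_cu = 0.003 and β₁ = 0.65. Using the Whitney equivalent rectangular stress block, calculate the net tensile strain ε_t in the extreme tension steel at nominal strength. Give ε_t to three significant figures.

ε_t ≈ 0.0243

a = A_s f_y/(0.85 f'_c b) = 2.805 in.
β₁ = 0.65, so c = a/β₁ = 2.805/0.65 = 4.315 in.
From the linear strain diagram with ε_cu = 0.003: ε_t = 0.003 (d − c)/c = 0.003 × (39.3 − 4.315)/4.315 = 0.0243.
Since ε_t ≥ 0.005, the section is tension-controlled.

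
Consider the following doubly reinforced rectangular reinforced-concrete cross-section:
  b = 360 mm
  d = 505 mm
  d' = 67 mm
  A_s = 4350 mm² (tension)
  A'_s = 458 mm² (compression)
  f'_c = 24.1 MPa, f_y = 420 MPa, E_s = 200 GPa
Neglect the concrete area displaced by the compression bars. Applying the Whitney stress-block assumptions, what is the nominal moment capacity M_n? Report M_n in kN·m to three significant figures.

Assume both tension and compression steel yield.
Net tension couple steel: A_s − A'_s = 3892 mm².
a = (A_s − A'_s) f_y / (0.85 f'_c b) = 1634640/(0.85 × 24.1 × 360) = 221.66 mm.
c = a/β₁ = 221.66/0.85 = 260.78 mm; ε'_s = 0.003(c − d')/c = 0.0022 ≥ f_y/E_s = 0.0021, so compression steel does yield.
M_n = (A_s − A'_s) f_y (d − a/2) + A'_s f_y (d − d') = [1634640 × (505 − 110.83) + 192360 × (505 − 67)] × 10⁻⁶ = 644.33 + 84.25 = 728.58 kN·m.

M_n ≈ 729 kN·m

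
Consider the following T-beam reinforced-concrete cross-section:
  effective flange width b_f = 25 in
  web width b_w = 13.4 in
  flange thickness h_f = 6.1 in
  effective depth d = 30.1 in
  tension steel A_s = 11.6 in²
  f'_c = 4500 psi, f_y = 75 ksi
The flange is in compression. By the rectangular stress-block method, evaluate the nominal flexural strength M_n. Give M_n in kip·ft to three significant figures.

Tension: T = A_s f_y = 11.6 × 75 = 870 kips.
Try a within the flange: a = T/(0.85 f'_c b_f) = 870/(0.85 × 4.5 × 25) = 9.098 in.
a = 9.098 > h_f = 6.1 in: the block extends into the web. Split into flange-overhang and web parts.
C_f = 0.85 f'_c (b_f − b_w) h_f = 0.85 × 4.5 × (25 − 13.4) × 6.1 = 270.7 kips.
Remaining web compression depth: a_w = (T − C_f)/(0.85 f'_c b_w) = (870 − 270.7)/(0.85 × 4.5 × 13.4) = 11.693 in.
M_n = C_f(d − h_f/2) + (T − C_f)(d − a_w/2) = 270.7 × (30.1 − 3.05) + 599.3 × (30.1 − 5.8465) = 7322.4 + 14535.1 = 21857.5 kip·in.
M_n = 21857.5/12 = 1821.46 kip·ft.

M_n ≈ 1820 kip·ft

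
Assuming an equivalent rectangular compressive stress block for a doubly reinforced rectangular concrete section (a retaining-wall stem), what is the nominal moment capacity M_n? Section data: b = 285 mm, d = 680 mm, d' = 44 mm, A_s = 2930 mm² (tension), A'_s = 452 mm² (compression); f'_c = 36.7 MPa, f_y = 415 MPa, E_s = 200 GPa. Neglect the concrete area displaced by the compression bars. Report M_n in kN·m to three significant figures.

M_n ≈ 759 kN·m

Assume both tension and compression steel yield.
Net tension couple steel: A_s − A'_s = 2478 mm².
a = (A_s − A'_s) f_y / (0.85 f'_c b) = 1028370/(0.85 × 36.7 × 285) = 115.67 mm.
c = a/β₁ = 115.67/0.788 = 146.79 mm; ε'_s = 0.003(c − d')/c = 0.0021 ≥ f_y/E_s = 0.0021, so compression steel does yield.
M_n = (A_s − A'_s) f_y (d − a/2) + A'_s f_y (d − d') = [1028370 × (680 − 57.835) + 187580 × (680 − 44)] × 10⁻⁶ = 639.82 + 119.30 = 759.12 kN·m.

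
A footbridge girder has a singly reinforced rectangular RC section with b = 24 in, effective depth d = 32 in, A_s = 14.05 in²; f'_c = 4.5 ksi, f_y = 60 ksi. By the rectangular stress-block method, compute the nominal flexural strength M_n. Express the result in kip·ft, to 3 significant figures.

M_n ≈ 1930 kip·ft

T = A_s f_y = 14.05 × 60 = 843 kips.
a = T/(0.85 f'_c b) = 843/(0.85 × 4.5 × 24) = 9.183 in.
M_n = T(d − a/2) = 843 × (32 − 4.5915) = 23105.4 kip·in = 23105.4/12 = 1925.45 kip·ft.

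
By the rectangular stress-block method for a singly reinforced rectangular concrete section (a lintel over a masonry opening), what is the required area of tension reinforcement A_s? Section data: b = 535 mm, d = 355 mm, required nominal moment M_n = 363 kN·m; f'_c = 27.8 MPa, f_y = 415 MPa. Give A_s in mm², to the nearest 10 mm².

A_s ≈ 2840 mm²

With M_n = 0.85 f'_c a b (d − a/2), solve the quadratic for a:
a = d − √(d² − 2M_n/(0.85 f'_c b)) = 355 − √(355² − 2 × 363×10⁶/(0.85 × 27.8 × 535)) = 93.09 mm.
A_s = 0.85 f'_c a b / f_y = 0.85 × 27.8 × 93.09 × 535 / 415 = 2835.8 mm².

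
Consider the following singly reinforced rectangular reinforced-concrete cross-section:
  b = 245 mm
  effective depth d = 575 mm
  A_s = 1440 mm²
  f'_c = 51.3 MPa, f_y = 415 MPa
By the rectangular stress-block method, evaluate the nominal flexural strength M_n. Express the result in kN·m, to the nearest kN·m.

M_n ≈ 327 kN·m

T = A_s f_y = 1440 × 415 = 597600 N = 597.6 kN.
From C = T: a = T/(0.85 f'_c b) = 597600/(0.85 × 51.3 × 245) = 55.94 mm.
M_n = T(d − a/2) = 597.6 kN × (575 − 27.97) mm = 326.91 kN·m.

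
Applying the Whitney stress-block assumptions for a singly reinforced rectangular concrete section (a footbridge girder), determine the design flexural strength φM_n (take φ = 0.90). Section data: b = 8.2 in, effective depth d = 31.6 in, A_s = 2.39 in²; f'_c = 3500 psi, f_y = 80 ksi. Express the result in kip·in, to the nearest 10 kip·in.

φM_n ≈ 4760 kip·in

T = A_s f_y = 2.39 × 80 = 191.2 kips.
a = T/(0.85 f'_c b) = 191.2/(0.85 × 3.5 × 8.2) = 7.838 in.
M_n = T(d − a/2) = 191.2 × (31.6 − 3.919) = 5292.6 kip·in.
φM_n = 0.90 × 5292.6 = 4763.3 kip·in.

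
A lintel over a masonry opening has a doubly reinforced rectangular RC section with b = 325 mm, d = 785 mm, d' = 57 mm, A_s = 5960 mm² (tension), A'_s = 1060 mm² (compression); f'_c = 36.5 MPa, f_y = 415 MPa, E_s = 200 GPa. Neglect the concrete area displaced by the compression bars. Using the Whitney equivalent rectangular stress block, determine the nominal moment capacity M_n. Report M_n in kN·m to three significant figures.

M_n ≈ 1710 kN·m

Assume both tension and compression steel yield.
Net tension couple steel: A_s − A'_s = 4900 mm².
a = (A_s − A'_s) f_y / (0.85 f'_c b) = 2033500/(0.85 × 36.5 × 325) = 201.67 mm.
c = a/β₁ = 201.67/0.789 = 255.60 mm; ε'_s = 0.003(c − d')/c = 0.0023 ≥ f_y/E_s = 0.0021, so compression steel does yield.
M_n = (A_s − A'_s) f_y (d − a/2) + A'_s f_y (d − d') = [2033500 × (785 − 100.835) + 439900 × (785 − 57)] × 10⁻⁶ = 1391.25 + 320.25 = 1711.50 kN·m.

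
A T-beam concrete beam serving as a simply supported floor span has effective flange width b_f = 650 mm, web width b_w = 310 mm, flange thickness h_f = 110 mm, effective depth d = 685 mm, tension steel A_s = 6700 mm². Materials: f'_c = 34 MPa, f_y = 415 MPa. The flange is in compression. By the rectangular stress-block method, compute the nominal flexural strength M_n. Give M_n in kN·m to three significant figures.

Tension: T = A_s f_y = 6700 × 415 = 2780500 N.
Try a within the flange: a = T/(0.85 f'_c b_f) = 2780500/(0.85 × 34 × 650) = 148.02 mm.
a = 148.02 > h_f = 110 mm: the block extends into the web. Split into flange-overhang and web parts.
C_f = 0.85 f'_c (b_f − b_w) h_f = 0.85 × 34 × (650 − 310) × 110 = 1080860 N.
Remaining web compression depth: a_w = (T − C_f)/(0.85 f'_c b_w) = (2780500 − 1080860)/(0.85 × 34 × 310) = 189.71 mm.
M_n = C_f(d − h_f/2) + (T − C_f)(d − a_w/2) = 1080860 × (685 − 55) + 1699640 × (685 − 94.855) = 680.94 + 1003.03 = 1683.97 × 10⁶ N·mm.
M_n = 1683.97 kN·m.

M_n ≈ 1680 kN·m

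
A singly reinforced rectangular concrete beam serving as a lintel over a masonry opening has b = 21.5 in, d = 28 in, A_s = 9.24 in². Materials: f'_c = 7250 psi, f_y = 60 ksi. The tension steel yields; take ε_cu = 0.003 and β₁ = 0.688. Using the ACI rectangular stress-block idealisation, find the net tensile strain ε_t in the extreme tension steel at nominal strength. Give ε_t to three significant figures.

ε_t ≈ 0.0108

a = A_s f_y/(0.85 f'_c b) = 4.184 in.
β₁ = 0.688, so c = a/β₁ = 4.184/0.688 = 6.081 in.
From the linear strain diagram with ε_cu = 0.003: ε_t = 0.003 (d − c)/c = 0.003 × (28 − 6.081)/6.081 = 0.0108.
Since ε_t ≥ 0.005, the section is tension-controlled.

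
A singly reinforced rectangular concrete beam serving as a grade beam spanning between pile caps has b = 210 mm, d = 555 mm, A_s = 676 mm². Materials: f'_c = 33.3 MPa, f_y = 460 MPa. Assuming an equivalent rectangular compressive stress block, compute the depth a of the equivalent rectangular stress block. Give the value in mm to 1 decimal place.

a ≈ 52.3 mm

T = A_s f_y = 676 × 460 = 310960 N = 310.96 kN.
Setting C = 0.85 f'_c a b equal to T: a = 310960/(0.85 × 33.3 × 210) = 52.3 mm.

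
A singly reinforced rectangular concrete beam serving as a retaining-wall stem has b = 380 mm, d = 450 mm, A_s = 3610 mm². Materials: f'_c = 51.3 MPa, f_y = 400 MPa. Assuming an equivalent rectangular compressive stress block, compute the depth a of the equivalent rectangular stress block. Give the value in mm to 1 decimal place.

a ≈ 87.1 mm

T = A_s f_y = 3610 × 400 = 1444000 N = 1444 kN.
Setting C = 0.85 f'_c a b equal to T: a = 1444000/(0.85 × 51.3 × 380) = 87.1 mm.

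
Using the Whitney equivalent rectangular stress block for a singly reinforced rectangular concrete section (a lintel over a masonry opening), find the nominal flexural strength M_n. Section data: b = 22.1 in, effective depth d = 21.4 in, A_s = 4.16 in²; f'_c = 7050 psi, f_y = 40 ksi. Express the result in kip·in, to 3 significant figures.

M_n ≈ 3460 kip·in

T = A_s f_y = 4.16 × 40 = 166.4 kips.
a = T/(0.85 f'_c b) = 166.4/(0.85 × 7.05 × 22.1) = 1.256 in.
M_n = T(d − a/2) = 166.4 × (21.4 − 0.628) = 3456.5 kip·in.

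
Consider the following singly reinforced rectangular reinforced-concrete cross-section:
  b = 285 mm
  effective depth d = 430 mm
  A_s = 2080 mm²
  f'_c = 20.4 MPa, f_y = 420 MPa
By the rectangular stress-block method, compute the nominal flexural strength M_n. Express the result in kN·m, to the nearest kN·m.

M_n ≈ 298 kN·m

T = A_s f_y = 2080 × 420 = 873600 N = 873.6 kN.
From C = T: a = T/(0.85 f'_c b) = 873600/(0.85 × 20.4 × 285) = 176.77 mm.
M_n = T(d − a/2) = 873.6 kN × (430 − 88.385) mm = 298.43 kN·m.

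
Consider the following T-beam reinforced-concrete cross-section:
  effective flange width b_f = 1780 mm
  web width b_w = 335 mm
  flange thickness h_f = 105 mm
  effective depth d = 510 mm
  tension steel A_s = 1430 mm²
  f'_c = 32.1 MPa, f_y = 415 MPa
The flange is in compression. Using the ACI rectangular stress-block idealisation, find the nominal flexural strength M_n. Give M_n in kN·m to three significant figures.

Tension: T = A_s f_y = 1430 × 415 = 593450 N.
Try a within the flange: a = T/(0.85 f'_c b_f) = 593450/(0.85 × 32.1 × 1780) = 12.22 mm.
Since a = 12.22 ≤ h_f = 105 mm, the stress block lies entirely in the flange; analyse as a rectangular beam of width b_f.
M_n = T(d − a/2) = 593450 × (510 − 6.11) = 299.03 × 10⁶ N·mm.
M_n = 299.03 kN·m.

M_n ≈ 299 kN·m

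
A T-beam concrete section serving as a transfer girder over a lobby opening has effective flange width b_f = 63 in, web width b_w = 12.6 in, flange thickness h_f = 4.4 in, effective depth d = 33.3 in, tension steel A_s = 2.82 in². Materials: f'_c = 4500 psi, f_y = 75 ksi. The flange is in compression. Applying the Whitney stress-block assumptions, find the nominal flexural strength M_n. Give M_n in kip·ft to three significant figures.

M_n ≈ 579 kip·ft

Tension: T = A_s f_y = 2.82 × 75 = 211.5 kips.
Try a within the flange: a = T/(0.85 f'_c b_f) = 211.5/(0.85 × 4.5 × 63) = 0.878 in.
Since a = 0.878 ≤ h_f = 4.4 in, the stress block lies entirely in the flange; analyse as a rectangular beam of width b_f.
M_n = T(d − a/2) = 211.5 × (33.3 − 0.439) = 6950.1 kip·in.
M_n = 6950.1/12 = 579.18 kip·ft.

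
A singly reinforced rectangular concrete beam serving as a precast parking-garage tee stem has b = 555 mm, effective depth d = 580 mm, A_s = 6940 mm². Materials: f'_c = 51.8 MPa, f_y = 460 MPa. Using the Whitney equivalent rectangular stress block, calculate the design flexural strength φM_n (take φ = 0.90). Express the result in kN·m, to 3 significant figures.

T = A_s f_y = 6940 × 460 = 3192400 N = 3192.4 kN.
From C = T: a = T/(0.85 f'_c b) = 3192400/(0.85 × 51.8 × 555) = 130.64 mm.
M_n = T(d − a/2) = 3192.4 kN × (580 − 65.32) mm = 1643.06 kN·m.
φM_n = 0.90 × 1643.06 = 1478.75 kN·m.

φM_n ≈ 1480 kN·m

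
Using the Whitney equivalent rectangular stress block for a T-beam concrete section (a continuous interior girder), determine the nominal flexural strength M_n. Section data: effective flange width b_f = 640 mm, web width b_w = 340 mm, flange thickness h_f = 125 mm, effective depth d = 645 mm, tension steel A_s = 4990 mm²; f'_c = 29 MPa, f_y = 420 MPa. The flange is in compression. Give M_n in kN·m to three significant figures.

M_n ≈ 1210 kN·m

Tension: T = A_s f_y = 4990 × 420 = 2095800 N.
Try a within the flange: a = T/(0.85 f'_c b_f) = 2095800/(0.85 × 29 × 640) = 132.85 mm.
a = 132.85 > h_f = 125 mm: the block extends into the web. Split into flange-overhang and web parts.
C_f = 0.85 f'_c (b_f − b_w) h_f = 0.85 × 29 × (640 − 340) × 125 = 924375 N.
Remaining web compression depth: a_w = (T − C_f)/(0.85 f'_c b_w) = (2095800 − 924375)/(0.85 × 29 × 340) = 139.77 mm.
M_n = C_f(d − h_f/2) + (T − C_f)(d − a_w/2) = 924375 × (645 − 62.5) + 1171425 × (645 − 69.885) = 538.45 + 673.70 = 1212.15 × 10⁶ N·mm.
M_n = 1212.15 kN·m.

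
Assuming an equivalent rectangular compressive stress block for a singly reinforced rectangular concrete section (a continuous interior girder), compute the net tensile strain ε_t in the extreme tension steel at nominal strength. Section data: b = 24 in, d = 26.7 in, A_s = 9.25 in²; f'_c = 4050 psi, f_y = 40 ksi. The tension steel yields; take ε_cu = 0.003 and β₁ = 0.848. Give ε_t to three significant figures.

a = A_s f_y/(0.85 f'_c b) = 4.478 in.
β₁ = 0.848, so c = a/β₁ = 4.478/0.848 = 5.281 in.
From the linear strain diagram with ε_cu = 0.003: ε_t = 0.003 (d − c)/c = 0.003 × (26.7 − 5.281)/5.281 = 0.0122.
Since ε_t ≥ 0.005, the section is tension-controlled.

ε_t ≈ 0.0122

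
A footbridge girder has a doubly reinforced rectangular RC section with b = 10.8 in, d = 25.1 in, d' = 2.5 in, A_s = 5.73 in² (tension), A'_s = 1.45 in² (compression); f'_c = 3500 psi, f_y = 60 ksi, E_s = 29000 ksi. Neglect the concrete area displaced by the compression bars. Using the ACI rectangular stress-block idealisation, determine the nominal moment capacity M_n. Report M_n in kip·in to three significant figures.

Assume both steels yield.
a = (A_s − A'_s) f_y/(0.85 f'_c b) = (5.73 − 1.45) × 60/(0.85 × 3.5 × 10.8) = 7.993 in.
c = a/β₁ = 7.993/0.85 = 9.404 in; ε'_s = 0.003(c − d')/c = 0.0022 ≥ ε_y = 0.0021, so the compression steel yields.
M_n = (A_s − A'_s) f_y (d − a/2) + A'_s f_y (d − d') = 256.8 × (25.1 − 3.9965) + 87 × (25.1 − 2.5) = 5419.4 + 1966.2 = 7385.6 kip·in.

M_n ≈ 7390 kip·in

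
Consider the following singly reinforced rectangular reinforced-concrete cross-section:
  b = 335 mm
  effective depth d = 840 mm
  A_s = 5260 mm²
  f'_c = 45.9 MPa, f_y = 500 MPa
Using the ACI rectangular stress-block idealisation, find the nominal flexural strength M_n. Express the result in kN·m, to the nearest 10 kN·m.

T = A_s f_y = 5260 × 500 = 2630000 N = 2630 kN.
From C = T: a = T/(0.85 f'_c b) = 2630000/(0.85 × 45.9 × 335) = 201.22 mm.
M_n = T(d − a/2) = 2630 kN × (840 − 100.61) mm = 1944.60 kN·m.

M_n ≈ 1940 kN·m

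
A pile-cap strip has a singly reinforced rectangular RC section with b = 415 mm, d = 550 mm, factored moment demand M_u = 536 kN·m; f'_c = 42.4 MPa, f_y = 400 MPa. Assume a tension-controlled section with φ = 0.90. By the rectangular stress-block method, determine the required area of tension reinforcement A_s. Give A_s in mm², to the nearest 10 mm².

A_s ≈ 2910 mm²

M_n = M_u/φ = 536/0.90 = 595.556 kN·m.
With M_n = 0.85 f'_c a b (d − a/2), solve the quadratic for a:
a = d − √(d² − 2M_n/(0.85 f'_c b)) = 550 − √(550² − 2 × 595.556×10⁶/(0.85 × 42.4 × 415)) = 77.92 mm.
A_s = 0.85 f'_c a b / f_y = 0.85 × 42.4 × 77.92 × 415 / 400 = 2913.5 mm².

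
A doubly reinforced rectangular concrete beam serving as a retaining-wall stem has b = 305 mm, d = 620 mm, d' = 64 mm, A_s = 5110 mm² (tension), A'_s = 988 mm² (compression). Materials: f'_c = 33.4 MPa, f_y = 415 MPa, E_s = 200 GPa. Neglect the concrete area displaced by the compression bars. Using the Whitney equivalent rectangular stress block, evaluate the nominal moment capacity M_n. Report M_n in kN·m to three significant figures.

Assume both tension and compression steel yield.
Net tension couple steel: A_s − A'_s = 4122 mm².
a = (A_s − A'_s) f_y / (0.85 f'_c b) = 1710630/(0.85 × 33.4 × 305) = 197.56 mm.
c = a/β₁ = 197.56/0.811 = 243.60 mm; ε'_s = 0.003(c − d')/c = 0.0022 ≥ f_y/E_s = 0.0021, so compression steel does yield.
M_n = (A_s − A'_s) f_y (d − a/2) + A'_s f_y (d − d') = [1710630 × (620 − 98.78) + 410020 × (620 − 64)] × 10⁻⁶ = 891.61 + 227.97 = 1119.58 kN·m.

M_n ≈ 1120 kN·m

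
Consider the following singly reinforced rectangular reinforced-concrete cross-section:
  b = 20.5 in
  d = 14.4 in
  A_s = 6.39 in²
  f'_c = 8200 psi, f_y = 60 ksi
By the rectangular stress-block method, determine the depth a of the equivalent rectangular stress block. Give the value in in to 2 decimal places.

T = A_s f_y = 6.39 × 60 = 383.4 kips.
a = T/(0.85 f'_c b) = 383.4/(0.85 × 8.2 × 20.5) = 2.68 in.

a ≈ 2.68 in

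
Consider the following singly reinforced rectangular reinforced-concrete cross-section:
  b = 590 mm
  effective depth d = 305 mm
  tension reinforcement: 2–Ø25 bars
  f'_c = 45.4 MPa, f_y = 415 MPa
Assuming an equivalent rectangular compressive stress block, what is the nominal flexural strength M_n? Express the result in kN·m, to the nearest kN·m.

M_n ≈ 121 kN·m

A_s = 2 × 491 = 982 mm².
T = A_s f_y = 982 × 415 = 407530 N = 407.53 kN.
From C = T: a = T/(0.85 f'_c b) = 407530/(0.85 × 45.4 × 590) = 17.90 mm.
M_n = T(d − a/2) = 407.53 kN × (305 − 8.95) mm = 120.65 kN·m.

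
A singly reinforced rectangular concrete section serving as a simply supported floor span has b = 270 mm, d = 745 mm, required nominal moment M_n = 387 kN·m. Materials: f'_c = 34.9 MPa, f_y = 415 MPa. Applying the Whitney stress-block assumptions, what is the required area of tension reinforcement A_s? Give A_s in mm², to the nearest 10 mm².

A_s ≈ 1310 mm²

With M_n = 0.85 f'_c a b (d − a/2), solve the quadratic for a:
a = d − √(d² − 2M_n/(0.85 f'_c b)) = 745 − √(745² − 2 × 387×10⁶/(0.85 × 34.9 × 270)) = 67.95 mm.
A_s = 0.85 f'_c a b / f_y = 0.85 × 34.9 × 67.95 × 270 / 415 = 1311.4 mm².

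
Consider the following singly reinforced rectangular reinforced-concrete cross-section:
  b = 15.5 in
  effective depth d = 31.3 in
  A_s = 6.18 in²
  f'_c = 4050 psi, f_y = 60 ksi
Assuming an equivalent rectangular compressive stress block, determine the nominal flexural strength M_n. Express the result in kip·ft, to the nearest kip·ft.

M_n ≈ 860 kip·ft

T = A_s f_y = 6.18 × 60 = 370.8 kips.
a = T/(0.85 f'_c b) = 370.8/(0.85 × 4.05 × 15.5) = 6.949 in.
M_n = T(d − a/2) = 370.8 × (31.3 − 3.4745) = 10317.7 kip·in = 10317.7/12 = 859.81 kip·ft.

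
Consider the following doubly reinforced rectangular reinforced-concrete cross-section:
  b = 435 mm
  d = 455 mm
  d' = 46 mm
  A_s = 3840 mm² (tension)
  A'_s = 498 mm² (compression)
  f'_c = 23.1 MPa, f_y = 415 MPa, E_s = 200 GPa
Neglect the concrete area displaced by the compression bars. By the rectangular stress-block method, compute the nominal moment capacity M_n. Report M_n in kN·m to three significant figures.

M_n ≈ 603 kN·m

Assume both tension and compression steel yield.
Net tension couple steel: A_s − A'_s = 3342 mm².
a = (A_s − A'_s) f_y / (0.85 f'_c b) = 1386930/(0.85 × 23.1 × 435) = 162.38 mm.
c = a/β₁ = 162.38/0.85 = 191.04 mm; ε'_s = 0.003(c − d')/c = 0.0023 ≥ f_y/E_s = 0.0021, so compression steel does yield.
M_n = (A_s − A'_s) f_y (d − a/2) + A'_s f_y (d − d') = [1386930 × (455 − 81.19) + 206670 × (455 − 46)] × 10⁻⁶ = 518.45 + 84.53 = 602.98 kN·m.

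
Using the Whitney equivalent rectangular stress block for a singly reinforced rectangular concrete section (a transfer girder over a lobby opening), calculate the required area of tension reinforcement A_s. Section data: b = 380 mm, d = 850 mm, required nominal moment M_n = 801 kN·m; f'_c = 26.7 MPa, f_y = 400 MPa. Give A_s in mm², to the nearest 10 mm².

A_s ≈ 2530 mm²

With M_n = 0.85 f'_c a b (d − a/2), solve the quadratic for a:
a = d − √(d² − 2M_n/(0.85 f'_c b)) = 850 − √(850² − 2 × 801×10⁶/(0.85 × 26.7 × 380)) = 117.37 mm.
A_s = 0.85 f'_c a b / f_y = 0.85 × 26.7 × 117.37 × 380 / 400 = 2530.5 mm².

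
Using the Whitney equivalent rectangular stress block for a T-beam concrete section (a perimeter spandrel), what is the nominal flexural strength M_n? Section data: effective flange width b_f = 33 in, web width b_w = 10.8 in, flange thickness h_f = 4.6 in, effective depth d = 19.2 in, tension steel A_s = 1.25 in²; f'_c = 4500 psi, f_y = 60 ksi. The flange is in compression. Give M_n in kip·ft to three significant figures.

Tension: T = A_s f_y = 1.25 × 60 = 75 kips.
Try a within the flange: a = T/(0.85 f'_c b_f) = 75/(0.85 × 4.5 × 33) = 0.594 in.
Since a = 0.594 ≤ h_f = 4.6 in, the stress block lies entirely in the flange; analyse as a rectangular beam of width b_f.
M_n = T(d − a/2) = 75 × (19.2 − 0.297) = 1417.7 kip·in.
M_n = 1417.7/12 = 118.14 kip·ft.

M_n ≈ 118 kip·ft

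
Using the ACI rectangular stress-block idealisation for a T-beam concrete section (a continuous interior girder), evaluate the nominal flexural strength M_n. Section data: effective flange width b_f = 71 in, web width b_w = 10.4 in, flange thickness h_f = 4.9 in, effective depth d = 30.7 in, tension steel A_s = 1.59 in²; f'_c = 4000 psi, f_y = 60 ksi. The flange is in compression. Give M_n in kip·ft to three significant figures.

M_n ≈ 242 kip·ft

Tension: T = A_s f_y = 1.59 × 60 = 95.4 kips.
Try a within the flange: a = T/(0.85 f'_c b_f) = 95.4/(0.85 × 4 × 71) = 0.395 in.
Since a = 0.395 ≤ h_f = 4.9 in, the stress block lies entirely in the flange; analyse as a rectangular beam of width b_f.
M_n = T(d − a/2) = 95.4 × (30.7 − 0.1975) = 2909.9 kip·in.
M_n = 2909.9/12 = 242.49 kip·ft.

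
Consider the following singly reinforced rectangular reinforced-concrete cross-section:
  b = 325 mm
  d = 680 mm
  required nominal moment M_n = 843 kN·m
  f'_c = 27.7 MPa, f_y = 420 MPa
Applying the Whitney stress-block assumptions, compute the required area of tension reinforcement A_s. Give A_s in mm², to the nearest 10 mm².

With M_n = 0.85 f'_c a b (d − a/2), solve the quadratic for a:
a = d − √(d² − 2M_n/(0.85 f'_c b)) = 680 − √(680² − 2 × 843×10⁶/(0.85 × 27.7 × 325)) = 187.99 mm.
A_s = 0.85 f'_c a b / f_y = 0.85 × 27.7 × 187.99 × 325 / 420 = 3425.1 mm².

A_s ≈ 3430 mm²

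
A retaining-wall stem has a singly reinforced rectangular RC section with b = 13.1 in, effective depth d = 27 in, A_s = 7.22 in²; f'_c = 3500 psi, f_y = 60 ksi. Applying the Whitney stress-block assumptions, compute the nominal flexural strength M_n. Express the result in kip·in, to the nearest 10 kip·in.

M_n ≈ 9290 kip·in

T = A_s f_y = 7.22 × 60 = 433.2 kips.
a = T/(0.85 f'_c b) = 433.2/(0.85 × 3.5 × 13.1) = 11.116 in.
M_n = T(d − a/2) = 433.2 × (27 − 5.558) = 9288.7 kip·in.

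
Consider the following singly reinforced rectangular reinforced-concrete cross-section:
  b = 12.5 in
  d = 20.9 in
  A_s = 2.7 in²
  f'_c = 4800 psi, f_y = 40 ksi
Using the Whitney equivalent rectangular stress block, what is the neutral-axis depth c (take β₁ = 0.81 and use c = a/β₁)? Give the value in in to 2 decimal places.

c ≈ 2.61 in

T = A_s f_y = 2.7 × 40 = 108 kips.
a = T/(0.85 f'_c b) = 108/(0.85 × 4.8 × 12.5) = 2.1176 in.
With β₁ = 0.81, c = a/β₁ = 2.1176/0.81 = 2.61 in.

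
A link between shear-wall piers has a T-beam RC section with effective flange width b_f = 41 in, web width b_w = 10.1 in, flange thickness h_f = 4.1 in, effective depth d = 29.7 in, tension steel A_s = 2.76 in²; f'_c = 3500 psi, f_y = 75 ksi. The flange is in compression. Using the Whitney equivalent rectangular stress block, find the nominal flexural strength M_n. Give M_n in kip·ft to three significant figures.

Tension: T = A_s f_y = 2.76 × 75 = 207 kips.
Try a within the flange: a = T/(0.85 f'_c b_f) = 207/(0.85 × 3.5 × 41) = 1.697 in.
Since a = 1.697 ≤ h_f = 4.1 in, the stress block lies entirely in the flange; analyse as a rectangular beam of width b_f.
M_n = T(d − a/2) = 207 × (29.7 − 0.8485) = 5972.3 kip·in.
M_n = 5972.3/12 = 497.69 kip·ft.

M_n ≈ 498 kip·ft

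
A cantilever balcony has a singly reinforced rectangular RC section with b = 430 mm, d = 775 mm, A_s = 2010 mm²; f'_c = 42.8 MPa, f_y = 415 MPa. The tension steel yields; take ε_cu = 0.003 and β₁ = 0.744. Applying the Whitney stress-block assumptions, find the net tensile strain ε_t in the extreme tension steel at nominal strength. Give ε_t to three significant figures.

ε_t ≈ 0.0294

a = A_s f_y/(0.85 f'_c b) = 53.32 mm.
β₁ = 0.744, so c = a/β₁ = 53.32/0.744 = 71.67 mm.
From the linear strain diagram with ε_cu = 0.003: ε_t = 0.003 (d − c)/c = 0.003 × (775 − 71.67)/71.67 = 0.0294.
Since ε_t ≥ 0.005, the section is tension-controlled.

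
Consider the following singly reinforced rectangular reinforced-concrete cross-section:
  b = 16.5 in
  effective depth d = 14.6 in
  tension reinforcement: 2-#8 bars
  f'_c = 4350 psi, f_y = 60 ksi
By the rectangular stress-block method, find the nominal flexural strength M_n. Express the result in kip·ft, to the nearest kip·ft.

A_s = 2 × 0.79 = 1.58 in².
T = A_s f_y = 1.58 × 60 = 94.8 kips.
a = T/(0.85 f'_c b) = 94.8/(0.85 × 4.35 × 16.5) = 1.554 in.
M_n = T(d − a/2) = 94.8 × (14.6 − 0.777) = 1310.4 kip·in = 1310.4/12 = 109.20 kip·ft.

M_n ≈ 109 kip·ft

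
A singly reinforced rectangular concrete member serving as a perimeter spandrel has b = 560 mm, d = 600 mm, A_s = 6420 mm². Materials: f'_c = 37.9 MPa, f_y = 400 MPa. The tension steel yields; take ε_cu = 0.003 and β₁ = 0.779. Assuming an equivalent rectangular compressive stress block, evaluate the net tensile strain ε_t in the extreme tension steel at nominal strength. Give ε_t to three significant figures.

a = A_s f_y/(0.85 f'_c b) = 142.35 mm.
β₁ = 0.779, so c = a/β₁ = 142.35/0.779 = 182.73 mm.
From the linear strain diagram with ε_cu = 0.003: ε_t = 0.003 (d − c)/c = 0.003 × (600 − 182.73)/182.73 = 0.00685.
Since ε_t ≥ 0.005, the section is tension-controlled.

ε_t ≈ 0.00685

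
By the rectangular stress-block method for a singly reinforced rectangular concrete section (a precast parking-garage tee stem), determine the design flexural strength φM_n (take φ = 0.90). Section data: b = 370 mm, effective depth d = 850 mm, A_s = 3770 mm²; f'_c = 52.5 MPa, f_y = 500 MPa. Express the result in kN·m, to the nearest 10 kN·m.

φM_n ≈ 1350 kN·m

T = A_s f_y = 3770 × 500 = 1885000 N = 1885 kN.
From C = T: a = T/(0.85 f'_c b) = 1885000/(0.85 × 52.5 × 370) = 114.16 mm.
M_n = T(d − a/2) = 1885 kN × (850 − 57.08) mm = 1494.65 kN·m.
φM_n = 0.90 × 1494.65 = 1345.19 kN·m.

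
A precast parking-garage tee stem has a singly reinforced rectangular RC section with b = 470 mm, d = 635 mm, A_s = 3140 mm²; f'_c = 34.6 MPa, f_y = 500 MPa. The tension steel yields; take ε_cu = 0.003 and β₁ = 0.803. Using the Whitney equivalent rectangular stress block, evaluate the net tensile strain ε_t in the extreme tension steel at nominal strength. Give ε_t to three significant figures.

ε_t ≈ 0.0105

a = A_s f_y/(0.85 f'_c b) = 113.58 mm.
β₁ = 0.803, so c = a/β₁ = 113.58/0.803 = 141.44 mm.
From the linear strain diagram with ε_cu = 0.003: ε_t = 0.003 (d − c)/c = 0.003 × (635 − 141.44)/141.44 = 0.0105.
Since ε_t ≥ 0.005, the section is tension-controlled.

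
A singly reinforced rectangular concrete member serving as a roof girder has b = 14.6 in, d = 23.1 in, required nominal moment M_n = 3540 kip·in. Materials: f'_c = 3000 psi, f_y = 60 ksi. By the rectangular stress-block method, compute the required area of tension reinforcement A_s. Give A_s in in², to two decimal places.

A_s ≈ 2.83 in²

From M_n = 0.85 f'_c a b (d − a/2):
a = d − √(d² − 2M_n/(0.85 f'_c b)) = 23.1 − √(23.1² − 2 × 3540/(0.85 × 3 × 14.6)) = 4.568 in.
A_s = 0.85 f'_c a b / f_y = 0.85 × 3 × 4.568 × 14.6 / 60 = 2.834 in².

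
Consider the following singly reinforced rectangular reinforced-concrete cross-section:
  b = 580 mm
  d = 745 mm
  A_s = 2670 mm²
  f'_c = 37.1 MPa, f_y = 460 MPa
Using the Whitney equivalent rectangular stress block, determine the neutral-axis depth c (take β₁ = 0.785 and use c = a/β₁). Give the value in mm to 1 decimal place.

T = A_s f_y = 2670 × 460 = 1228200 N = 1228.2 kN.
Setting C = 0.85 f'_c a b equal to T: a = 1228200/(0.85 × 37.1 × 580) = 67.150 mm.
With β₁ = 0.785, c = a/β₁ = 67.150/0.785 = 85.5 mm.

c ≈ 85.5 mm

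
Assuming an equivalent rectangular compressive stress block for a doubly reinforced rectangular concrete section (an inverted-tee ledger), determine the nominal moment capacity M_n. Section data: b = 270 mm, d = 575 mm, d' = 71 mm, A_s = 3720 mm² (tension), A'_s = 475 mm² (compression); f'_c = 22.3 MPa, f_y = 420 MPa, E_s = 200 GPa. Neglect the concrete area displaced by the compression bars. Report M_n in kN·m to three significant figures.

M_n ≈ 703 kN·m

Assume both tension and compression steel yield.
Net tension couple steel: A_s − A'_s = 3245 mm².
a = (A_s − A'_s) f_y / (0.85 f'_c b) = 1362900/(0.85 × 22.3 × 270) = 266.30 mm.
c = a/β₁ = 266.30/0.85 = 313.29 mm; ε'_s = 0.003(c − d')/c = 0.0023 ≥ f_y/E_s = 0.0021, so compression steel does yield.
M_n = (A_s − A'_s) f_y (d − a/2) + A'_s f_y (d − d') = [1362900 × (575 − 133.15) + 199500 × (575 − 71)] × 10⁻⁶ = 602.20 + 100.55 = 702.75 kN·m.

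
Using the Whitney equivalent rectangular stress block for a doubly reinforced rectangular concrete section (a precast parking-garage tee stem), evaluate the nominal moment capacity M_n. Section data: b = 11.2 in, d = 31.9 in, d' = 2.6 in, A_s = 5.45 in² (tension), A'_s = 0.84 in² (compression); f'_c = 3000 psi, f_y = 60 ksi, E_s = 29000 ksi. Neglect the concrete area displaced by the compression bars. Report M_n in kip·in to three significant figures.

M_n ≈ 8960 kip·in

Assume both steels yield.
a = (A_s − A'_s) f_y/(0.85 f'_c b) = (5.45 − 0.84) × 60/(0.85 × 3 × 11.2) = 9.685 in.
c = a/β₁ = 9.685/0.85 = 11.394 in; ε'_s = 0.003(c − d')/c = 0.0023 ≥ ε_y = 0.0021, so the compression steel yields.
M_n = (A_s − A'_s) f_y (d − a/2) + A'_s f_y (d − d') = 276.6 × (31.9 − 4.8425) + 50.4 × (31.9 − 2.6) = 7484.1 + 1476.7 = 8960.8 kip·in.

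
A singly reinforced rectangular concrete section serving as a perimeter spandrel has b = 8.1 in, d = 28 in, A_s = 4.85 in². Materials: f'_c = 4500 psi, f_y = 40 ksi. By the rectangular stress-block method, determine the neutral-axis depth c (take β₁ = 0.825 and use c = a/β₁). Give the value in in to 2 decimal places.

c ≈ 7.59 in

T = A_s f_y = 4.85 × 40 = 194 kips.
a = T/(0.85 f'_c b) = 194/(0.85 × 4.5 × 8.1) = 6.2616 in.
With β₁ = 0.825, c = a/β₁ = 6.2616/0.825 = 7.59 in.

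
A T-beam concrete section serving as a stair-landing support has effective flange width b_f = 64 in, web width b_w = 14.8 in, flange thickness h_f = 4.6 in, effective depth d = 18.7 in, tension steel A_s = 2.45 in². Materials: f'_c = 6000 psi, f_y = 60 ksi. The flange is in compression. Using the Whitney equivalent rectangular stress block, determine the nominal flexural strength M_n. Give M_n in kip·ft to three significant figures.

M_n ≈ 226 kip·ft

Tension: T = A_s f_y = 2.45 × 60 = 147 kips.
Try a within the flange: a = T/(0.85 f'_c b_f) = 147/(0.85 × 6 × 64) = 0.450 in.
Since a = 0.450 ≤ h_f = 4.6 in, the stress block lies entirely in the flange; analyse as a rectangular beam of width b_f.
M_n = T(d − a/2) = 147 × (18.7 − 0.225) = 2715.8 kip·in.
M_n = 2715.8/12 = 226.32 kip·ft.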